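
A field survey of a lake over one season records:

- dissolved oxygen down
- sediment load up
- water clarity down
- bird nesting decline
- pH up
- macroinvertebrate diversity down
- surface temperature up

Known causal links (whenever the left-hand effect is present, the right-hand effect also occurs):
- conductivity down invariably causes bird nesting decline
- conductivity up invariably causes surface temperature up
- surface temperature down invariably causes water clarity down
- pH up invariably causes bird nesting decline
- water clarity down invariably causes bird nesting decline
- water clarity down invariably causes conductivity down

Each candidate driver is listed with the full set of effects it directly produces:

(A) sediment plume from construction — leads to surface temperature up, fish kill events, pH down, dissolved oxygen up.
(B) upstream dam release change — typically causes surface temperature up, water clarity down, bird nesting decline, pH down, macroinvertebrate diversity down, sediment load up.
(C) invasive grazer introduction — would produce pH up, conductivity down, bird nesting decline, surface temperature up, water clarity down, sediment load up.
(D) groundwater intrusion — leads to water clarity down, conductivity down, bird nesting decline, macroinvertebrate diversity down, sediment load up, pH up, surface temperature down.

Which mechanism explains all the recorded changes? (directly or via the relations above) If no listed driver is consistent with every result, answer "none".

Per-candidate check:
(A) sediment plume from construction — fails on dissolved oxygen down, sediment load up, water clarity down, bird nesting decline, pH up, macroinvertebrate diversity down (predicts dissolved oxygen up, not dissolved oxygen down; predicts pH down, not pH up)
(B) upstream dam release change — fails on dissolved oxygen down, pH up (predicts pH down, not pH up)
(C) invasive grazer introduction — dissolved oxygen down -; sediment load up +; water clarity down +; bird nesting decline +; pH up +; macroinvertebrate diversity down -; surface temperature up +
(D) groundwater intrusion — dissolved oxygen down -; sediment load up +; water clarity down +; bird nesting decline +; pH up +; macroinvertebrate diversity down +; surface temperature up -
None of the listed candidates fits everything.

none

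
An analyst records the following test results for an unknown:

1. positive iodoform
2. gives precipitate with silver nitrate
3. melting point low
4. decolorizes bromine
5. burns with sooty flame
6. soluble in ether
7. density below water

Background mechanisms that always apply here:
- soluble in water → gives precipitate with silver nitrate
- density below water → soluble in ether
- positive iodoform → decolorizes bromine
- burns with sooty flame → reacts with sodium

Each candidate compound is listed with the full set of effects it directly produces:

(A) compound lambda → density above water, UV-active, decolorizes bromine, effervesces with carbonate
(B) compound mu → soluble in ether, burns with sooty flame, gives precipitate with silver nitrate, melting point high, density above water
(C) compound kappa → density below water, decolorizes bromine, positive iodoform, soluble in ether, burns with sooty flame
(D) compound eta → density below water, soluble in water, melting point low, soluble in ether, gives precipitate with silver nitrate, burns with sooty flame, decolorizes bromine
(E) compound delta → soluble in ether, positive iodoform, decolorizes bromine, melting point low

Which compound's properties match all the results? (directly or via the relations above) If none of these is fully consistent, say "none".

Testing each hypothesis:
(A) compound lambda — positive iodoform -; gives precipitate with silver nitrate -; melting point low -; decolorizes bromine +; burns with sooty flame -; soluble in ether -; density below water -
(B) compound mu — positive iodoform -; gives precipitate with silver nitrate +; melting point low -; decolorizes bromine -; burns with sooty flame +; soluble in ether +; density below water -
(C) compound kappa — positive iodoform +; gives precipitate with silver nitrate -; melting point low -; decolorizes bromine +; burns with sooty flame +; soluble in ether +; density below water +
(D) compound eta — positive iodoform -; gives precipitate with silver nitrate +; melting point low +; decolorizes bromine +; burns with sooty flame +; soluble in ether +; density below water +
(E) compound delta — positive iodoform +; gives precipitate with silver nitrate -; melting point low +; decolorizes bromine +; burns with sooty flame -; soluble in ether +; density below water -
Every candidate fails on at least one observation.

none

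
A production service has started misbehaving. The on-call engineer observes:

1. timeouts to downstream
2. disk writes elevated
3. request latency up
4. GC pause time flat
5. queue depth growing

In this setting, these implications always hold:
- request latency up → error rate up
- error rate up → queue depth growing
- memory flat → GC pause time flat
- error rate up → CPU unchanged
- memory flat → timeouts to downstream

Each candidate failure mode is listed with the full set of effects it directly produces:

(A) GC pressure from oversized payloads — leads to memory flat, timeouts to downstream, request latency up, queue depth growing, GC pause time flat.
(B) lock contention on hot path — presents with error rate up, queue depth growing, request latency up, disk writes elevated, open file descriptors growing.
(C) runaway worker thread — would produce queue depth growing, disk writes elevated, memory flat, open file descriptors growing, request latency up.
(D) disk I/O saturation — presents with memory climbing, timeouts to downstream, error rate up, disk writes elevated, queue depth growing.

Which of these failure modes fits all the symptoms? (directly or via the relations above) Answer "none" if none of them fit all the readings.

C

Per-candidate check:
(A) GC pressure from oversized payloads — does not account for disk writes elevated
(B) lock contention on hot path — timeouts to downstream -; disk writes elevated +; request latency up +; GC pause time flat -; queue depth growing +
(C) runaway worker thread — accounts for every observation (timeouts to downstream through memory flat → timeouts to downstream)
(D) disk I/O saturation — does not account for request latency up, GC pause time flat
Only (C) is consistent with every observation.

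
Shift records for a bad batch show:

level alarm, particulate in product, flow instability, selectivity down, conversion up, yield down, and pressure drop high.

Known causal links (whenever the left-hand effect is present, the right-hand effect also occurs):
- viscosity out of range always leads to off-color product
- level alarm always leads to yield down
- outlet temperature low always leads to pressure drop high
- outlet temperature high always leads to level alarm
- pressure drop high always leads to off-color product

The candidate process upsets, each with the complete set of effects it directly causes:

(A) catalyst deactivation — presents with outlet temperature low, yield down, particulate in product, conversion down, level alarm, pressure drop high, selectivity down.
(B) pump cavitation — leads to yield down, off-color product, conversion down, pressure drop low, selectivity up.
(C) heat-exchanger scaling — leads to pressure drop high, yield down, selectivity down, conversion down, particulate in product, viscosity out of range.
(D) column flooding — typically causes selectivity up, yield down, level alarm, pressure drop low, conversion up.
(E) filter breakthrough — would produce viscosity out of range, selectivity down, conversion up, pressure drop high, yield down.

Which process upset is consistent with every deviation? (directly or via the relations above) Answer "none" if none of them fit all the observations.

none

For each candidate, compare predicted effects to what was observed:
(A) catalyst deactivation — level alarm match; particulate in product match; flow instability miss; selectivity down match; conversion up miss; yield down match; pressure drop high match
(B) pump cavitation — fails on level alarm, particulate in product, flow instability, selectivity down, conversion up, pressure drop high (predicts selectivity up, not selectivity down; predicts conversion down, not conversion up; predicts pressure drop low, not pressure drop high)
(C) heat-exchanger scaling — level alarm miss; particulate in product match; flow instability miss; selectivity down match; conversion up miss; yield down match; pressure drop high match
(D) column flooding — fails on particulate in product, flow instability, selectivity down, pressure drop high (predicts selectivity up, not selectivity down; predicts pressure drop low, not pressure drop high)
(E) filter breakthrough — does not account for level alarm, particulate in product, flow instability
No candidate is consistent with all observations.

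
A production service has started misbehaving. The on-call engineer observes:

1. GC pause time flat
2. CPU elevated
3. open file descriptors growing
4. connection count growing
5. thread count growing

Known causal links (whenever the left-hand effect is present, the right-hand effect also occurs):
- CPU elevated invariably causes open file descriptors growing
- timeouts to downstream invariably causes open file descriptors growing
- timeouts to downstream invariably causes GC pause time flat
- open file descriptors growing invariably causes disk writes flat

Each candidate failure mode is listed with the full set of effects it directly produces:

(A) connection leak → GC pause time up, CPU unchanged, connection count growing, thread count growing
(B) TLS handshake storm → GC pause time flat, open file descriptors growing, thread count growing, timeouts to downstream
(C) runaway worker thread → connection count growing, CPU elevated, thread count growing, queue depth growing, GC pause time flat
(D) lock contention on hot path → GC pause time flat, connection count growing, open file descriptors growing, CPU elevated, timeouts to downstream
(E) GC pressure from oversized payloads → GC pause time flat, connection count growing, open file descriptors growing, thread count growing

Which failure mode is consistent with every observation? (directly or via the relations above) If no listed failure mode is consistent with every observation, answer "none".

Testing each hypothesis:
(A) connection leak — fails on GC pause time flat, CPU elevated, open file descriptors growing (predicts GC pause time up, not GC pause time flat; predicts CPU unchanged, not CPU elevated)
(B) TLS handshake storm — does not account for CPU elevated, connection count growing
(C) runaway worker thread — GC pause time flat match; CPU elevated match; open file descriptors growing match (through CPU elevated → open file descriptors growing); connection count growing match; thread count growing match
(D) lock contention on hot path — does not account for thread count growing
(E) GC pressure from oversized payloads — GC pause time flat match; CPU elevated miss; open file descriptors growing match; connection count growing match; thread count growing match
(C) alone accounts for all the evidence.

C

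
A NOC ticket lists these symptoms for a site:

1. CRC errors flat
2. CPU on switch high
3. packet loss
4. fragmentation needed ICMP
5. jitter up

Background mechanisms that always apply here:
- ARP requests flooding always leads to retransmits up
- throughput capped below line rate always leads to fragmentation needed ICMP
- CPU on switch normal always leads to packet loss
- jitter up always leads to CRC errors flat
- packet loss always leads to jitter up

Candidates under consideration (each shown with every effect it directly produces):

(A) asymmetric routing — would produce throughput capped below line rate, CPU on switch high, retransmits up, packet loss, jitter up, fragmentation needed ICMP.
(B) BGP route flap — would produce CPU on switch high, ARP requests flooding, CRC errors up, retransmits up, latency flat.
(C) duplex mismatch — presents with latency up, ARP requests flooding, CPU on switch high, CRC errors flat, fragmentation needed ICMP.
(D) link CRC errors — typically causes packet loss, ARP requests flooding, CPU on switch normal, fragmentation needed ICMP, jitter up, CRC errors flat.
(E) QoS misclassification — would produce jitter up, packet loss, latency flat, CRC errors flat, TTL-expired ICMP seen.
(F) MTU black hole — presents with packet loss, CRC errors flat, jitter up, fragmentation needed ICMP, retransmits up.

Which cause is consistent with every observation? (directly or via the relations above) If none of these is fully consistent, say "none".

A

For each candidate, compare predicted effects to what was observed:
(A) asymmetric routing — CRC errors flat + (by jitter up → CRC errors flat); CPU on switch high +; packet loss +; fragmentation needed ICMP +; jitter up +
(B) BGP route flap — CRC errors flat -; CPU on switch high +; packet loss -; fragmentation needed ICMP -; jitter up -
(C) duplex mismatch — does not account for packet loss, jitter up
(D) link CRC errors — CRC errors flat +; CPU on switch high -; packet loss +; fragmentation needed ICMP +; jitter up +
(E) QoS misclassification — CRC errors flat +; CPU on switch high -; packet loss +; fragmentation needed ICMP -; jitter up +
(F) MTU black hole — CRC errors flat +; CPU on switch high -; packet loss +; fragmentation needed ICMP +; jitter up +
(A) is the only candidate with no mismatches.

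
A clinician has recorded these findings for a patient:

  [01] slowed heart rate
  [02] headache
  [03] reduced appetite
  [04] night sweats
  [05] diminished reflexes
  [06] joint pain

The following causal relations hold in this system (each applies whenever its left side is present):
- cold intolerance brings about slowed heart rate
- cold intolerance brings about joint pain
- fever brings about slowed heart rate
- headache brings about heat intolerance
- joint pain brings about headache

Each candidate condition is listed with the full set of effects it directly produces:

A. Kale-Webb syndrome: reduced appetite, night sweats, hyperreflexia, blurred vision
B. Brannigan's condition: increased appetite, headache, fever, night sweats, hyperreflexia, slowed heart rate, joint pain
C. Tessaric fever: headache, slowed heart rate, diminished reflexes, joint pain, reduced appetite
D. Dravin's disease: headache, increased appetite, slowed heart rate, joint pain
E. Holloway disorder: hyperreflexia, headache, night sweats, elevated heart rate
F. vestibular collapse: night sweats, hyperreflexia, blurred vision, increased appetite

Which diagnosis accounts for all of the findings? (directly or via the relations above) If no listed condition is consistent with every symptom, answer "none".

none

For each candidate, compare predicted effects to what was observed:
(A) Kale-Webb syndrome — slowed heart rate miss; headache miss; reduced appetite match; night sweats match; diminished reflexes miss; joint pain miss
(B) Brannigan's condition — slowed heart rate match; headache match; reduced appetite miss; night sweats match; diminished reflexes miss; joint pain match
(C) Tessaric fever — slowed heart rate match; headache match; reduced appetite match; night sweats miss; diminished reflexes match; joint pain match
(D) Dravin's disease — slowed heart rate match; headache match; reduced appetite miss; night sweats miss; diminished reflexes miss; joint pain match
(E) Holloway disorder — fails on slowed heart rate, reduced appetite, diminished reflexes, joint pain (predicts elevated heart rate, not slowed heart rate; predicts hyperreflexia, not diminished reflexes)
(F) vestibular collapse — slowed heart rate miss; headache miss; reduced appetite miss; night sweats match; diminished reflexes miss; joint pain miss
None of the listed candidates fits everything.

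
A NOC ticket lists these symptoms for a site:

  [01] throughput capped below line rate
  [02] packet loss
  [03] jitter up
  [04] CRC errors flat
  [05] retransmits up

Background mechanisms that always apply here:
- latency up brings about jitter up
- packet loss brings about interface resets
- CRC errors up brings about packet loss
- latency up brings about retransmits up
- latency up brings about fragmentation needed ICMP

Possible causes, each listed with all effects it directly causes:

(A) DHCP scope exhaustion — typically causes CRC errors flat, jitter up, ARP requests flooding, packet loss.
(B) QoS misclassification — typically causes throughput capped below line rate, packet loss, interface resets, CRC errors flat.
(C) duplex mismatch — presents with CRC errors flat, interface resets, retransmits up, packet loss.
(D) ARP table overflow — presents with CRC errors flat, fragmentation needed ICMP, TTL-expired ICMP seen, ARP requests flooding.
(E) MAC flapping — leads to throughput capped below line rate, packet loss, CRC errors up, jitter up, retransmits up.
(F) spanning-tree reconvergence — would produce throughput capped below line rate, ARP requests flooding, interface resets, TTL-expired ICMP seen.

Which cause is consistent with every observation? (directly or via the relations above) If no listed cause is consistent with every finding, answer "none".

none

For each candidate, compare predicted effects to what was observed:
(A) DHCP scope exhaustion — does not account for throughput capped below line rate, retransmits up
(B) QoS misclassification — throughput capped below line rate +; packet loss +; jitter up -; CRC errors flat +; retransmits up -
(C) duplex mismatch — does not account for throughput capped below line rate, jitter up
(D) ARP table overflow — throughput capped below line rate -; packet loss -; jitter up -; CRC errors flat +; retransmits up -
(E) MAC flapping — fails on CRC errors flat (predicts CRC errors up, not CRC errors flat)
(F) spanning-tree reconvergence — throughput capped below line rate +; packet loss -; jitter up -; CRC errors flat -; retransmits up -
Every candidate fails on at least one observation.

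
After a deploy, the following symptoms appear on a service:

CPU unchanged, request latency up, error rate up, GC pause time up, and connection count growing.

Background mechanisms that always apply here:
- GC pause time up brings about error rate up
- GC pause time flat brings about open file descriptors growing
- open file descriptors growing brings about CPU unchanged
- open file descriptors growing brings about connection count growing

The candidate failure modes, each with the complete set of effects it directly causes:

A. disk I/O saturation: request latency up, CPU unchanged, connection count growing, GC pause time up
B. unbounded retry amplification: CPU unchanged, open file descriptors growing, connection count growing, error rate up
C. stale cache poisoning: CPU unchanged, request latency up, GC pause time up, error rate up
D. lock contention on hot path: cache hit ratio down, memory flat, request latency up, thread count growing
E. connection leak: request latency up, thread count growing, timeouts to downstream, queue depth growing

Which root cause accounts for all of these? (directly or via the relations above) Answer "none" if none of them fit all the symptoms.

A

For each candidate, compare predicted effects to what was observed:
(A) disk I/O saturation — CPU unchanged +; request latency up +; error rate up + (by GC pause time up → error rate up); GC pause time up +; connection count growing +
(B) unbounded retry amplification — CPU unchanged +; request latency up -; error rate up +; GC pause time up -; connection count growing +
(C) stale cache poisoning — does not account for connection count growing
(D) lock contention on hot path — CPU unchanged -; request latency up +; error rate up -; GC pause time up -; connection count growing -
(E) connection leak — CPU unchanged -; request latency up +; error rate up -; GC pause time up -; connection count growing -
Only (A) is consistent with every observation.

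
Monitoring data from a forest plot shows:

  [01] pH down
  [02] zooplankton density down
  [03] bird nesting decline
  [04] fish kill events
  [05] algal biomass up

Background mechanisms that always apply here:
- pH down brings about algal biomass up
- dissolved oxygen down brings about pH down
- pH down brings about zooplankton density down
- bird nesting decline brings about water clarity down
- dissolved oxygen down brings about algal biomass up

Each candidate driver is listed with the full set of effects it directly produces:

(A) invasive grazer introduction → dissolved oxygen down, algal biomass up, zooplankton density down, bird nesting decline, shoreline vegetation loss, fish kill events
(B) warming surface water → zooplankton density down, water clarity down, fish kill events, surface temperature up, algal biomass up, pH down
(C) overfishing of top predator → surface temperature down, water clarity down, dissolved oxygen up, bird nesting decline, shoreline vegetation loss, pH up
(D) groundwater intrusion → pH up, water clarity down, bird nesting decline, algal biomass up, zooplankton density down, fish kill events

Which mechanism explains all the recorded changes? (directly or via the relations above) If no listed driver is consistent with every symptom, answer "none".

For each candidate, compare predicted effects to what was observed:
(A) invasive grazer introduction — accounts for every observation (pH down through dissolved oxygen down → pH down)
(B) warming surface water — pH down ✓; zooplankton density down ✓; bird nesting decline ✗; fish kill events ✓; algal biomass up ✓
(C) overfishing of top predator — fails on pH down, zooplankton density down, fish kill events, algal biomass up (predicts pH up, not pH down)
(D) groundwater intrusion — pH down ✗; zooplankton density down ✓; bird nesting decline ✓; fish kill events ✓; algal biomass up ✓
Only (A) is consistent with every observation.

A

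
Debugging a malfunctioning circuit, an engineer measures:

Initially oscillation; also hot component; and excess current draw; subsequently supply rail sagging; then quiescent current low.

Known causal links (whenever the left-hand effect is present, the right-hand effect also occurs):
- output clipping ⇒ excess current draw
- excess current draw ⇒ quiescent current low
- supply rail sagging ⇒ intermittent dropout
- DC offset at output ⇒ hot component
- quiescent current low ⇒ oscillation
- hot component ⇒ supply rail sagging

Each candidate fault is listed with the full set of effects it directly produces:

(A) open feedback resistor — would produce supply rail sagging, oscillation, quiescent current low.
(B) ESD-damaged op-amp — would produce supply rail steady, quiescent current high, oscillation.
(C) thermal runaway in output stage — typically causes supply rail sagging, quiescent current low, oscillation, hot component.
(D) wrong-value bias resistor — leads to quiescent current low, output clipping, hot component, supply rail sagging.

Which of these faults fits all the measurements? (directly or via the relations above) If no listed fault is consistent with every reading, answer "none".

Checking each candidate against the observations:
(A) open feedback resistor — does not account for hot component, excess current draw
(B) ESD-damaged op-amp — oscillation match; hot component miss; excess current draw miss; supply rail sagging miss; quiescent current low miss
(C) thermal runaway in output stage — does not account for excess current draw
(D) wrong-value bias resistor — accounts for every observation (oscillation through quiescent current low → oscillation)
(D) is the only candidate with no mismatches.

D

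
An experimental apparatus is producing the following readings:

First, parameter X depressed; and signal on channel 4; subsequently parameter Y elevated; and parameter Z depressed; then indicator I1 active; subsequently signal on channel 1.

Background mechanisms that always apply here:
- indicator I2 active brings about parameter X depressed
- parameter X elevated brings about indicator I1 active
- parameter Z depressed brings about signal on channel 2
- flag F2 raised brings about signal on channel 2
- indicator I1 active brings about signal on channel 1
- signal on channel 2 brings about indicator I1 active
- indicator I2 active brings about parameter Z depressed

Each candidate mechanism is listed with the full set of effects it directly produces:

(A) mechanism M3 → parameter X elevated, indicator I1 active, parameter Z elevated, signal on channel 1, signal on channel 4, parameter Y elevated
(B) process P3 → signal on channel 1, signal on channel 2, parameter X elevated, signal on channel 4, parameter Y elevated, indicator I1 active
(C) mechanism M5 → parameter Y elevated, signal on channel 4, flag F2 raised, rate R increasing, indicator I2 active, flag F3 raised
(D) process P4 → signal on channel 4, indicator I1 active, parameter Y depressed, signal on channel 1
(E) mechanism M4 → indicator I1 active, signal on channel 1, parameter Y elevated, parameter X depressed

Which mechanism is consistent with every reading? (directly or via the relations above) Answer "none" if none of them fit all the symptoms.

Checking each candidate against the observations:
(A) mechanism M3 — fails on parameter X depressed, parameter Z depressed (predicts parameter X elevated, not parameter X depressed; predicts parameter Z elevated, not parameter Z depressed)
(B) process P3 — fails on parameter X depressed, parameter Z depressed (predicts parameter X elevated, not parameter X depressed)
(C) mechanism M5 — accounts for every observation (parameter X depressed through indicator I2 active → parameter X depressed)
(D) process P4 — parameter X depressed NO; signal on channel 4 yes; parameter Y elevated NO; parameter Z depressed NO; indicator I1 active yes; signal on channel 1 yes
(E) mechanism M4 — does not account for signal on channel 4, parameter Z depressed
(C) alone accounts for all the evidence.

C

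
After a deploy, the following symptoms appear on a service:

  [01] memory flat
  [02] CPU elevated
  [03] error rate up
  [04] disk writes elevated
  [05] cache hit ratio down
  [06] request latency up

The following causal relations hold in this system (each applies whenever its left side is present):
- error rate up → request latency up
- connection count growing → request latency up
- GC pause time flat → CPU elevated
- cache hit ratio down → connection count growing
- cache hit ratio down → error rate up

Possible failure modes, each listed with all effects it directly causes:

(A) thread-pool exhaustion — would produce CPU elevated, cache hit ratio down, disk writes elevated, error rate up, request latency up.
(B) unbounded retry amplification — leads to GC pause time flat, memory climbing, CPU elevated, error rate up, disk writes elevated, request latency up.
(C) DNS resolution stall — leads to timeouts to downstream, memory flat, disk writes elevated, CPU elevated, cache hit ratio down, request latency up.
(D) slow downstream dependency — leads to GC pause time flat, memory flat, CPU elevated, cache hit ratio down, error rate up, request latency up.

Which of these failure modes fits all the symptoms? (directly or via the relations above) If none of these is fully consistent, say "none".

C

Checking each candidate against the observations:
(A) thread-pool exhaustion — memory flat -; CPU elevated +; error rate up +; disk writes elevated +; cache hit ratio down +; request latency up +
(B) unbounded retry amplification — fails on memory flat, cache hit ratio down (predicts memory climbing, not memory flat)
(C) DNS resolution stall — accounts for every observation (error rate up through cache hit ratio down → error rate up)
(D) slow downstream dependency — memory flat +; CPU elevated +; error rate up +; disk writes elevated -; cache hit ratio down +; request latency up +
(C) alone accounts for all the evidence.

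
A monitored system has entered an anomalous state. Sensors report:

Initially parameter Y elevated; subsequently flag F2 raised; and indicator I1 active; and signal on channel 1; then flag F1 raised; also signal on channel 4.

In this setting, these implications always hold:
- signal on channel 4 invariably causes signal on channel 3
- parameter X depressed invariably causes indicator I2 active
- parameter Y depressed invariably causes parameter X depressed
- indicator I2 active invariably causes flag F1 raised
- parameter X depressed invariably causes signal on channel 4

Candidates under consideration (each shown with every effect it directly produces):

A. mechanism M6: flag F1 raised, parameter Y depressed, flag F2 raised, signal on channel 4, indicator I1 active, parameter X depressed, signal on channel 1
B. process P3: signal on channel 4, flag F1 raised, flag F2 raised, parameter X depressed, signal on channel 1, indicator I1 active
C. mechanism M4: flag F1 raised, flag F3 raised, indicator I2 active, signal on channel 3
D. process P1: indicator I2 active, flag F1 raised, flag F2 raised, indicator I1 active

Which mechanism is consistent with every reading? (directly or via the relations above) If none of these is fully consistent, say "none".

none

For each candidate, compare predicted effects to what was observed:
(A) mechanism M6 — parameter Y elevated miss; flag F2 raised match; indicator I1 active match; signal on channel 1 match; flag F1 raised match; signal on channel 4 match
(B) process P3 — parameter Y elevated miss; flag F2 raised match; indicator I1 active match; signal on channel 1 match; flag F1 raised match; signal on channel 4 match
(C) mechanism M4 — does not account for parameter Y elevated, flag F2 raised, indicator I1 active, signal on channel 1, signal on channel 4
(D) process P1 — does not account for parameter Y elevated, signal on channel 1, signal on channel 4
None of the listed candidates fits everything.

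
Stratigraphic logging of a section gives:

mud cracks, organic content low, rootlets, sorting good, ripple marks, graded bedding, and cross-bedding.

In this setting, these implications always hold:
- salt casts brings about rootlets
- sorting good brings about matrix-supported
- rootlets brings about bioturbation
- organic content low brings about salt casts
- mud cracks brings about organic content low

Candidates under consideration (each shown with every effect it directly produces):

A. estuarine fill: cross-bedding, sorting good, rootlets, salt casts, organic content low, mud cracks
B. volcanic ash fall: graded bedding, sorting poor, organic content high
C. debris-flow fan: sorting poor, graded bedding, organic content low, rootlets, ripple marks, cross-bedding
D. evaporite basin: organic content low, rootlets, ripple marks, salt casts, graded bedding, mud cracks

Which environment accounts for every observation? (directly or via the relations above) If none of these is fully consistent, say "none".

Checking each candidate against the observations:
(A) estuarine fill — mud cracks yes; organic content low yes; rootlets yes; sorting good yes; ripple marks NO; graded bedding NO; cross-bedding yes
(B) volcanic ash fall — mud cracks NO; organic content low NO; rootlets NO; sorting good NO; ripple marks NO; graded bedding yes; cross-bedding NO
(C) debris-flow fan — fails on mud cracks, sorting good (predicts sorting poor, not sorting good)
(D) evaporite basin — mud cracks yes; organic content low yes; rootlets yes; sorting good NO; ripple marks yes; graded bedding yes; cross-bedding NO
Every candidate fails on at least one observation.

none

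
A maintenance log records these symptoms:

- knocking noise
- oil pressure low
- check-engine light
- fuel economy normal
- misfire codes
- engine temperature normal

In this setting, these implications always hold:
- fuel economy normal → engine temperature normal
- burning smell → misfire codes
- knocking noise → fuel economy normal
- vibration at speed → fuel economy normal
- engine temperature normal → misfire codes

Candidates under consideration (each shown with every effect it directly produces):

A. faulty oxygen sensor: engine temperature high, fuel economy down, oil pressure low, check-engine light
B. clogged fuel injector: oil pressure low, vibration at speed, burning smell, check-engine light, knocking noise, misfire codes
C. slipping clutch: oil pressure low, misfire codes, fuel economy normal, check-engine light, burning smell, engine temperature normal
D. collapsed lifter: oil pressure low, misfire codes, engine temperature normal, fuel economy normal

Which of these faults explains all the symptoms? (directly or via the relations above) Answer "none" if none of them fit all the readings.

Checking each candidate against the observations:
(A) faulty oxygen sensor — knocking noise -; oil pressure low +; check-engine light +; fuel economy normal -; misfire codes -; engine temperature normal -
(B) clogged fuel injector — accounts for every observation (fuel economy normal via knocking noise → fuel economy normal)
(C) slipping clutch — does not account for knocking noise
(D) collapsed lifter — knocking noise -; oil pressure low +; check-engine light -; fuel economy normal +; misfire codes +; engine temperature normal +
Only (B) is consistent with every observation.

B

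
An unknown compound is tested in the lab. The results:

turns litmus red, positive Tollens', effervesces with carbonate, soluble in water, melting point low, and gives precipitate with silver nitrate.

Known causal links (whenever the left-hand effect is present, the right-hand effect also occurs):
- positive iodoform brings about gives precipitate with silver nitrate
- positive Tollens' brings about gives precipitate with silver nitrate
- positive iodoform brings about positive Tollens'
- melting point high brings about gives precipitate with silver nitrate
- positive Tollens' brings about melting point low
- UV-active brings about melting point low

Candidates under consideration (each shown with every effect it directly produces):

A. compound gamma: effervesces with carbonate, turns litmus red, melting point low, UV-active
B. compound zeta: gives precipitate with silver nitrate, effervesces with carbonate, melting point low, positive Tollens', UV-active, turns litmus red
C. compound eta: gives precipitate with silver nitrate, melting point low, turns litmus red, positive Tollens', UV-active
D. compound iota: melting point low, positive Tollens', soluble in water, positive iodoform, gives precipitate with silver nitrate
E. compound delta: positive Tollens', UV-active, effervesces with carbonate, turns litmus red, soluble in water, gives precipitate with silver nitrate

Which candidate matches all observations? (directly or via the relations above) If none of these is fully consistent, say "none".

E

Testing each hypothesis:
(A) compound gamma — turns litmus red match; positive Tollens' miss; effervesces with carbonate match; soluble in water miss; melting point low match; gives precipitate with silver nitrate miss
(B) compound zeta — does not account for soluble in water
(C) compound eta — turns litmus red match; positive Tollens' match; effervesces with carbonate miss; soluble in water miss; melting point low match; gives precipitate with silver nitrate match
(D) compound iota — turns litmus red miss; positive Tollens' match; effervesces with carbonate miss; soluble in water match; melting point low match; gives precipitate with silver nitrate match
(E) compound delta — accounts for every observation (melting point low through positive Tollens' → melting point low)
Only (E) is consistent with every observation.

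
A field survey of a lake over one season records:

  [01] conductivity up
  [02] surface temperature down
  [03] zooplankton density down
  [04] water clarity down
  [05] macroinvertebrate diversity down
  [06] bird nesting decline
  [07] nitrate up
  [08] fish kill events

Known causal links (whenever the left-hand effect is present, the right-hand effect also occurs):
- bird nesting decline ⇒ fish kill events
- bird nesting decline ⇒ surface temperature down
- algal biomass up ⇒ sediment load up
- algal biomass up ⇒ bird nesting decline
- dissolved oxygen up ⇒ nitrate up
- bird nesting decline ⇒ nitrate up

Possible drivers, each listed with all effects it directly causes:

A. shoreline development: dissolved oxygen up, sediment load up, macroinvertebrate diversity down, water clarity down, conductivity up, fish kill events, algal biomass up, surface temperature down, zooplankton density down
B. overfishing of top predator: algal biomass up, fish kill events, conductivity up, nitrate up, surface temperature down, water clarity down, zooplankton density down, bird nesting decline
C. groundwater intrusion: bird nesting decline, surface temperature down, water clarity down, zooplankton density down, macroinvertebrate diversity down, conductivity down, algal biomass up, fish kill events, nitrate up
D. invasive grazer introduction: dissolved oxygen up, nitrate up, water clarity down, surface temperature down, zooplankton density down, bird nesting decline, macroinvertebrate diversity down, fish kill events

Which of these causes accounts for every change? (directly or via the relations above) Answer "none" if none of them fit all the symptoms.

A

Testing each hypothesis:
(A) shoreline development — accounts for every observation (bird nesting decline by algal biomass up → bird nesting decline)
(B) overfishing of top predator — does not account for macroinvertebrate diversity down
(C) groundwater intrusion — conductivity up ✗; surface temperature down ✓; zooplankton density down ✓; water clarity down ✓; macroinvertebrate diversity down ✓; bird nesting decline ✓; nitrate up ✓; fish kill events ✓
(D) invasive grazer introduction — does not account for conductivity up
Only (A) is consistent with every observation.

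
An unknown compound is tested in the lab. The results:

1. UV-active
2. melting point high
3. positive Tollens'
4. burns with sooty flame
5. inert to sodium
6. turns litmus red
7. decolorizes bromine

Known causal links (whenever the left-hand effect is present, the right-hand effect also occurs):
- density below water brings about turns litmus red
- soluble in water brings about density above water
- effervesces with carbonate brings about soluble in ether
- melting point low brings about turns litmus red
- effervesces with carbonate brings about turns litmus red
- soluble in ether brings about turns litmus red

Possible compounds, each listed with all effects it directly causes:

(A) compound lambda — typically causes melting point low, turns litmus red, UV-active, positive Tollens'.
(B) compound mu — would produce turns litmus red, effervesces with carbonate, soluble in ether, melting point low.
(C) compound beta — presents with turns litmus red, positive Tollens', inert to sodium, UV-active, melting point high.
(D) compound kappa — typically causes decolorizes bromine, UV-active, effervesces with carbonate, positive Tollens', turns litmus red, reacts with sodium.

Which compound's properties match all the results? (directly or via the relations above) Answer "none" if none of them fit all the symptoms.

none

Per-candidate check:
(A) compound lambda — fails on melting point high, burns with sooty flame, inert to sodium, decolorizes bromine (predicts melting point low, not melting point high)
(B) compound mu — UV-active NO; melting point high NO; positive Tollens' NO; burns with sooty flame NO; inert to sodium NO; turns litmus red yes; decolorizes bromine NO
(C) compound beta — UV-active yes; melting point high yes; positive Tollens' yes; burns with sooty flame NO; inert to sodium yes; turns litmus red yes; decolorizes bromine NO
(D) compound kappa — fails on melting point high, burns with sooty flame, inert to sodium (predicts reacts with sodium, not inert to sodium)
None of the listed candidates fits everything.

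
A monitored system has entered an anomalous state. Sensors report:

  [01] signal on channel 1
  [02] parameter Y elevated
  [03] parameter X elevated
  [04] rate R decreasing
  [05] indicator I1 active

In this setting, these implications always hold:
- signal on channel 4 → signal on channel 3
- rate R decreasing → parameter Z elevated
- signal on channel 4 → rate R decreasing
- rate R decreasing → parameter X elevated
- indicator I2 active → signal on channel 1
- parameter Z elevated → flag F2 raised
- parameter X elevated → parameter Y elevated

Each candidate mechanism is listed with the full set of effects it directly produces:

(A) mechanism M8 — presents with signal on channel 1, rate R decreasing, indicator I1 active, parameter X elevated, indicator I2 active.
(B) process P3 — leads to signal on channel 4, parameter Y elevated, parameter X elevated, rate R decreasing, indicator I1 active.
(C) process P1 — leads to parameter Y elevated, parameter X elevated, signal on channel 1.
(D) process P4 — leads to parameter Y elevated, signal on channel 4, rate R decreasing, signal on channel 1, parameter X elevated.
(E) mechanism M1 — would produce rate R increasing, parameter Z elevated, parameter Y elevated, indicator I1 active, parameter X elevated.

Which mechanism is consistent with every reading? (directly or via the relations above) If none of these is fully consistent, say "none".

For each candidate, compare predicted effects to what was observed:
(A) mechanism M8 — signal on channel 1 match; parameter Y elevated match (by parameter X elevated → parameter Y elevated); parameter X elevated match; rate R decreasing match; indicator I1 active match
(B) process P3 — signal on channel 1 miss; parameter Y elevated match; parameter X elevated match; rate R decreasing match; indicator I1 active match
(C) process P1 — signal on channel 1 match; parameter Y elevated match; parameter X elevated match; rate R decreasing miss; indicator I1 active miss
(D) process P4 — signal on channel 1 match; parameter Y elevated match; parameter X elevated match; rate R decreasing match; indicator I1 active miss
(E) mechanism M1 — fails on signal on channel 1, rate R decreasing (predicts rate R increasing, not rate R decreasing)
(A) is the only candidate with no mismatches.

A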